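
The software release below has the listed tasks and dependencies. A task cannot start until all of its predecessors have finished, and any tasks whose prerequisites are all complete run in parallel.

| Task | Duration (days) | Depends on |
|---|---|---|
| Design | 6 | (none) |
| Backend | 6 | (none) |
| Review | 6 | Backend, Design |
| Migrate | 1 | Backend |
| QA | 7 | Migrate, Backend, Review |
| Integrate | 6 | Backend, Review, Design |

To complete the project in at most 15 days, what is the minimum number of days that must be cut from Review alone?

4

Current finish: 19 days; target: 15.
Review is on every critical path, so each day cut from Review cuts the finish by one (this holds down to a finish of 14).
Need 19 − 15 = 4 days off Review → Review becomes 2 days, finish becomes 15.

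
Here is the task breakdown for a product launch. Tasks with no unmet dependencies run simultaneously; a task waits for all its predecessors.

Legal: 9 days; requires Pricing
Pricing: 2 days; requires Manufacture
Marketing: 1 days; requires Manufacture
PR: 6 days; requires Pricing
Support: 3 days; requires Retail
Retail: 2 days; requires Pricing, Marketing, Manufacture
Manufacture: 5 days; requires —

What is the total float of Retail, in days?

4

Critical path: Manufacture→Pricing→Legal = 5+2+9 = 16, so the finish is 16 days.
Retail finishes as early as 9 and must finish by 13.
Slack of Retail = 11 − 7 = 4 days.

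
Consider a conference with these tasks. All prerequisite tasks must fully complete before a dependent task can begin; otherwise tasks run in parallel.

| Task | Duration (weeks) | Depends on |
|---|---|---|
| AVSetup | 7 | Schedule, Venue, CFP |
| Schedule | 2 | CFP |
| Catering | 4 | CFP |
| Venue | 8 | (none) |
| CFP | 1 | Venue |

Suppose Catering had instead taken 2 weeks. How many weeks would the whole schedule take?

18

Critical path before the change: Venue→CFP→Schedule→AVSetup = 8+1+2+7 = 18 giving 18 weeks.
Catering has 5 weeks of float (longest path through it is 13).
No other chain overtakes it, so the finish is 18 weeks.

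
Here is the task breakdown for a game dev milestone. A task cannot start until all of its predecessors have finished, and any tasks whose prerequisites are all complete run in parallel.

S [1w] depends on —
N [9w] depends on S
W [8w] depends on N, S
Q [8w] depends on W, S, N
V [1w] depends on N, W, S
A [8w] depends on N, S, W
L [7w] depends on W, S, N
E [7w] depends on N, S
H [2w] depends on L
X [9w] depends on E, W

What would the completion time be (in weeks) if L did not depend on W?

27

Before: longest chain S→N→W→L→H = 1+9+8+7+2 = 27, finish 27.
Without W→L, L's earliest start moves from 18 to 10.
The longest chain is now S→N→W→X = 1+9+8+9 = 27, so the plan takes 27 weeks.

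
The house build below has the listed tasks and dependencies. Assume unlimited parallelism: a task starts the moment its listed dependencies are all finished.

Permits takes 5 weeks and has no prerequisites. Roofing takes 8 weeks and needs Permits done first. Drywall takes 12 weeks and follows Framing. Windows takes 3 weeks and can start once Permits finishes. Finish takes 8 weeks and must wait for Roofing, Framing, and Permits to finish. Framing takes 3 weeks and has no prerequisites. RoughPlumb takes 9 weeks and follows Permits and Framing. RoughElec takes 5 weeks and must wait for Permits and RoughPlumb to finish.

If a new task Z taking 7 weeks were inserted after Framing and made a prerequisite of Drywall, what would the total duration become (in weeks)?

22

Originally the job takes 21 weeks.
With Z inserted, Drywall now waits for max(Framing, Z).
New critical path: Framing→Z→Drywall = 3+7+12 = 22 ⇒ 22 weeks.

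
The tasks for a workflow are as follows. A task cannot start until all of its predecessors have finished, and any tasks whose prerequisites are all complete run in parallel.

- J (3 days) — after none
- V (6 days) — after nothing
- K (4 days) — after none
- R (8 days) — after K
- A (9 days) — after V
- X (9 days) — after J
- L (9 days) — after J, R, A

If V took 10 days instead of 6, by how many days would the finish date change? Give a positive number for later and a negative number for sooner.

4

Critical path before the change: V→A→L = 6+9+9 = 24 giving 24 days.
Since V is critical, the +4 change carries straight to that chain (now 28 days).
The critical path is still V→A→L; finish is now 28 days.
Change in finish: 28 − 24 = +4 days.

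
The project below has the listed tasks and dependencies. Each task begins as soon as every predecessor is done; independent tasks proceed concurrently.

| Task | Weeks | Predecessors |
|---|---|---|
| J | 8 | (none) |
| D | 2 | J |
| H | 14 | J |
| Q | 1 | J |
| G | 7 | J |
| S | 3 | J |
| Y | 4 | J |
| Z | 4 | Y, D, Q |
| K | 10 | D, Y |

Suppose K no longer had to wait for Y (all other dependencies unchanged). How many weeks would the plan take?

22

With the dependency in place, J→H = 8+14 = 22 sets the finish at 22 weeks.
Without Y→K, K's earliest start moves from 12 to 10.
After: J→H = 8+14 = 22 → 22 weeks.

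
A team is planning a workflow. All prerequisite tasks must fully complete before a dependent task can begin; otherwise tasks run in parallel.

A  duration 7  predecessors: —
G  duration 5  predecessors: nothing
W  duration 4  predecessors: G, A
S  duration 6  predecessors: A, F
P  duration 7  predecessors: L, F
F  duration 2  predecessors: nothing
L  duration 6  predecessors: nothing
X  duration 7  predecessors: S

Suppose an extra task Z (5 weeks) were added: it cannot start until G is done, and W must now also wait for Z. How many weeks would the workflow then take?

Originally the workflow takes 20 weeks.
With Z inserted, W now waits for max(G, A, Z).
New critical path: A→S→X = 7+6+7 = 20 ⇒ 20 weeks.

20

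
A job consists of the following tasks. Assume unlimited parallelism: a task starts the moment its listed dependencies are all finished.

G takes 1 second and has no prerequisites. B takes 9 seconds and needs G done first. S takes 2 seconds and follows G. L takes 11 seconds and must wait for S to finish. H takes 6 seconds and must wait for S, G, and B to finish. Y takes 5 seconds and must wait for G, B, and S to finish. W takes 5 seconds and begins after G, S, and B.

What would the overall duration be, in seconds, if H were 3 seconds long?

15

Baseline: G→B→H = 1+9+6 = 16 → 16 seconds.
H lies on that path, so at 3 seconds the path becomes 13 seconds.
The binding chain switches to G→B→Y = 1+9+5 = 15; finish 15 seconds.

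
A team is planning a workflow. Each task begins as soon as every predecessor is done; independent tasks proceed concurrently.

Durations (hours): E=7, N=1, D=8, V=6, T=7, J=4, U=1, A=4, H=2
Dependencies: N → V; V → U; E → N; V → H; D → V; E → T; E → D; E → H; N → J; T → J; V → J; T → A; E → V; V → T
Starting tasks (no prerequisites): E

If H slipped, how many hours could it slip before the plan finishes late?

E→D→V→T→J = 7+8+6+7+4 = 32 sets the makespan at 32 hours.
Longest path through H: 23 hours (earliest finish 23, latest finish 32).
Slack of H = 30 − 21 = 9 hours.

9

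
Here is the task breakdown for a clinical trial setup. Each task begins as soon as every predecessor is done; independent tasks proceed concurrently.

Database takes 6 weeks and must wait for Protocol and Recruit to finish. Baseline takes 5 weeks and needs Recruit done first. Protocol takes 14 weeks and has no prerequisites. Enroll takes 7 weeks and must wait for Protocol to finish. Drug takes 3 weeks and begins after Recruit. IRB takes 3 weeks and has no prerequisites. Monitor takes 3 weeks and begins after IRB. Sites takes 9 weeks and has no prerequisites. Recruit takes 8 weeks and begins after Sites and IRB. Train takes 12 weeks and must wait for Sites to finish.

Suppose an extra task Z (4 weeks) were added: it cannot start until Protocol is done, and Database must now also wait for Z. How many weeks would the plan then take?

24

Originally the plan takes 23 weeks.
With Z inserted, Database now waits for max(Protocol, Recruit, Z).
New critical path: Protocol→Z→Database = 14+4+6 = 24 ⇒ 24 weeks.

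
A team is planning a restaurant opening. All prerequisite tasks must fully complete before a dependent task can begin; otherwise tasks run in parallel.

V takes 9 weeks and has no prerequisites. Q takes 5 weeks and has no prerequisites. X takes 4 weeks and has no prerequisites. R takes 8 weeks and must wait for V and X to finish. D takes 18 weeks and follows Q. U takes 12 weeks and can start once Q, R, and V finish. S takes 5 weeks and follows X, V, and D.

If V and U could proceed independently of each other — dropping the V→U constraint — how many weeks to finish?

With the dependency in place, V→R→U = 9+8+12 = 29 sets the finish at 29 weeks.
Dropping V→U doesn't change U's earliest start (17); another predecessor still binds.
After: V→R→U = 9+8+12 = 29 → 29 weeks.

29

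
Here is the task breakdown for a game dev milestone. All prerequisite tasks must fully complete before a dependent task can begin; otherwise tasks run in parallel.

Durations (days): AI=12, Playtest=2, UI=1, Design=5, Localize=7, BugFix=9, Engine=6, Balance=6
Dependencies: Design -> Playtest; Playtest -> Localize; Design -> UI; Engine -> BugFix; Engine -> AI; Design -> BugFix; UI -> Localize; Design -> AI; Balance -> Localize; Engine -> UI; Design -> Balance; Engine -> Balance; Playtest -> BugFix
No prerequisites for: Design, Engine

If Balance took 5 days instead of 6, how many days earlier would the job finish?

Baseline: Engine→Balance→Localize = 6+6+7 = 19 → 19 days.
Since Balance is critical, the -1 change carries straight to that chain (now 18 days).
Now Engine→AI = 6+12 = 18 is longest, so the finish becomes 18 days.
Change in finish: 18 − 19 = -1 days.

1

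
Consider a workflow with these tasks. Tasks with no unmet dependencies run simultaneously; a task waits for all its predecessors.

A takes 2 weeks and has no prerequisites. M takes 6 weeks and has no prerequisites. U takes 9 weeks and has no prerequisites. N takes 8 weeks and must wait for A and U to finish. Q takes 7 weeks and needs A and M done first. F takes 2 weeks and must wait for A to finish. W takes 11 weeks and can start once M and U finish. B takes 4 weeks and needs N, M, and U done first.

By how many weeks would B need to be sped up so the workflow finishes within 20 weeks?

1

Current finish: 21 weeks; target: 20.
B is on every critical path, so each week cut from B cuts the finish by one (this holds down to a finish of 20).
Need 21 − 20 = 1 week off B → B becomes 3 weeks, finish becomes 20.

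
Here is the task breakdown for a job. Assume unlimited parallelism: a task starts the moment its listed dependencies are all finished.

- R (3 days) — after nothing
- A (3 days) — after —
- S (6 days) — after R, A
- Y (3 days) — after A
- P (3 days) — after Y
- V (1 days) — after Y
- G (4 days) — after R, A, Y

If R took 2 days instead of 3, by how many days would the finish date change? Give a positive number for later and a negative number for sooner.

The binding path is A→Y→G = 3+3+4 = 10; finish at 10 days.
R is off the critical path — its longest chain is 9 days, giving 1 of slack.
That remains the longest chain; total 10 days.
Change in finish: 10 − 10 = +0 days.

0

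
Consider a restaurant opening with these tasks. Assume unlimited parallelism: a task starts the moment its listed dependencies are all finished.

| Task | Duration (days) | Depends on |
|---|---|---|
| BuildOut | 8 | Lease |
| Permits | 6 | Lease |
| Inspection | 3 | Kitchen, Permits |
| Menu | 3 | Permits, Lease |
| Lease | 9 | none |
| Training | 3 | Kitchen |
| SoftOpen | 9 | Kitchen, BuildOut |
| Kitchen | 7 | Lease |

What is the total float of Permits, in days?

8

Critical path: Lease→BuildOut→SoftOpen = 9+8+9 = 26, so the finish is 26 days.
Longest path through Permits: 18 days (earliest finish 15, latest finish 23).
Slack of Permits = 17 − 9 = 8 days.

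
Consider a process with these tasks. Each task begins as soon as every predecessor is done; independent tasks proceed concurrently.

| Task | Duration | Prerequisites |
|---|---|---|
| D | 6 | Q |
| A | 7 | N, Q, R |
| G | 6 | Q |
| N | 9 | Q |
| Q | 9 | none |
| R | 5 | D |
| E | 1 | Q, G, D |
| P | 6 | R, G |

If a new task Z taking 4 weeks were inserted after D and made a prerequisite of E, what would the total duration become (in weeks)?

27

Originally the process takes 27 weeks.
With Z inserted, E now waits for max(Q, G, D, Z).
New critical path: Q→D→R→A = 9+6+5+7 = 27 ⇒ 27 weeks.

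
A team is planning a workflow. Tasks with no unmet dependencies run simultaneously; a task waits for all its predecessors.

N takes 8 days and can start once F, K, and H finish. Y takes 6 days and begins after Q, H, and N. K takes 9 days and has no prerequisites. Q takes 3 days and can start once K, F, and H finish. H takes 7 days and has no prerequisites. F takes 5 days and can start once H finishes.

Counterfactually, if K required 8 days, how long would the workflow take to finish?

Actual critical path: H→F→N→Y = 7+5+8+6 = 26 ⇒ 26 days.
The longest path through K is only 23 days, so K has float 3.
That remains the longest chain; total 26 days.

26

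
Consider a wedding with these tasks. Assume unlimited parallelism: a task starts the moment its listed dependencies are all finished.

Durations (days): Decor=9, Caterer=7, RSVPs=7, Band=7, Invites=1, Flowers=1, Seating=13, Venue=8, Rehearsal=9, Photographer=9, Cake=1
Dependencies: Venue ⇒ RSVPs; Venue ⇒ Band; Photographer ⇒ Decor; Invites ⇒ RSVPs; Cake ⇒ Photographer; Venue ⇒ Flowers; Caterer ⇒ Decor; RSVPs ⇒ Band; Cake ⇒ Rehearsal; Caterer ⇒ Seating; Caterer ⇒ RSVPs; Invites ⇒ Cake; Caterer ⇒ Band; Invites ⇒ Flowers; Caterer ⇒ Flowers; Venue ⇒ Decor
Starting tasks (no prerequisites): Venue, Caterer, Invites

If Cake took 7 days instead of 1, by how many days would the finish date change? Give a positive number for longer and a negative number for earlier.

4

As given, the longest chain is Venue→RSVPs→Band = 8+7+7 = 22, so the finish is 22 days.
The longest path through Cake is only 20 days, so Cake has float 2.
The binding chain switches to Invites→Cake→Photographer→Decor = 1+7+9+9 = 26; finish 26 days.
Change in finish: 26 − 22 = +4 days.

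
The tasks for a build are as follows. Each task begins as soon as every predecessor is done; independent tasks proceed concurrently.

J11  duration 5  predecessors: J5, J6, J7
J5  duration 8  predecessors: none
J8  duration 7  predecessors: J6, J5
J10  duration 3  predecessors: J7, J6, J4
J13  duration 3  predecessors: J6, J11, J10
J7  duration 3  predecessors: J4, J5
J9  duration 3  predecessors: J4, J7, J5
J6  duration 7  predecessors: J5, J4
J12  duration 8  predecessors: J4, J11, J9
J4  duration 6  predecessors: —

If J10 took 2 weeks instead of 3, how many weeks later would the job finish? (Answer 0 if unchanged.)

0

Baseline: J5→J6→J11→J12 = 8+7+5+8 = 28 → 28 weeks.
J10 has 7 weeks of float (longest path through it is 21).
That remains the longest chain; total 28 weeks.
Change in finish: 28 − 28 = +0 weeks.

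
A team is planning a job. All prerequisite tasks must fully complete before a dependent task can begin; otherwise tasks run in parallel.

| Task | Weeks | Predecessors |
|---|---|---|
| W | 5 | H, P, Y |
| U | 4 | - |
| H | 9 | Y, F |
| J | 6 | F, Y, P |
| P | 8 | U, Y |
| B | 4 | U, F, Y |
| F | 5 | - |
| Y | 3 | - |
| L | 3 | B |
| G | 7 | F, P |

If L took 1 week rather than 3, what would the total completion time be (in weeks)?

19

Baseline: U→P→G = 4+8+7 = 19 → 19 weeks.
L is off the critical path — its longest chain is 12 weeks, giving 7 of slack.
No other chain overtakes it, so the finish is 19 weeks.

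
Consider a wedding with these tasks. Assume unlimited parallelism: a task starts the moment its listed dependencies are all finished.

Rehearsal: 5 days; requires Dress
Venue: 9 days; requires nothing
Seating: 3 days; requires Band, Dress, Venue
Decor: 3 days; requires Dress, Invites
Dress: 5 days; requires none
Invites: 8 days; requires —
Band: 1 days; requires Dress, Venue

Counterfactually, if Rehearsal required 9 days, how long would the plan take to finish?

As given, the longest chain is Venue→Band→Seating = 9+1+3 = 13, so the finish is 13 days.
Rehearsal is off the critical path — its longest chain is 10 days, giving 3 of slack.
The binding chain switches to Dress→Rehearsal = 5+9 = 14; finish 14 days.

14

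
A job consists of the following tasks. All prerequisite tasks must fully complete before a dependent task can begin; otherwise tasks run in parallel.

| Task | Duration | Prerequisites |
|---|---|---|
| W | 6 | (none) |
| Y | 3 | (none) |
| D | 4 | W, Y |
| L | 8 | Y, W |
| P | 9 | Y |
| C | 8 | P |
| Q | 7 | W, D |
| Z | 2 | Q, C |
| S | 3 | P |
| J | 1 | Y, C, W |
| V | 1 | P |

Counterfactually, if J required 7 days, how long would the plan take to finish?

27

As given, the longest chain is Y→P→C→Z = 3+9+8+2 = 22, so the finish is 22 days.
The longest path through J is only 21 days, so J has float 1.
Now Y→P→C→J = 3+9+8+7 = 27 is longest, so the finish becomes 27 days.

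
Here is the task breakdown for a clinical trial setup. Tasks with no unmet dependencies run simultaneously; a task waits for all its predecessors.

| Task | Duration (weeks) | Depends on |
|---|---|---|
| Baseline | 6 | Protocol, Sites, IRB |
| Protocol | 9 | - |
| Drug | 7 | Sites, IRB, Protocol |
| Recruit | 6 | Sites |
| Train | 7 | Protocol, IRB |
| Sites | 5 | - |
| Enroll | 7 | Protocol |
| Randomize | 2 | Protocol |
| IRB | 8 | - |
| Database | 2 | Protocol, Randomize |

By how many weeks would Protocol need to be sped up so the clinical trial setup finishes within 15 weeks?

1

Current finish: 16 weeks; target: 15.
Protocol is on every critical path, so each week cut from Protocol cuts the finish by one (this holds down to a finish of 15).
Need 16 − 15 = 1 week off Protocol → Protocol becomes 8 weeks, finish becomes 15.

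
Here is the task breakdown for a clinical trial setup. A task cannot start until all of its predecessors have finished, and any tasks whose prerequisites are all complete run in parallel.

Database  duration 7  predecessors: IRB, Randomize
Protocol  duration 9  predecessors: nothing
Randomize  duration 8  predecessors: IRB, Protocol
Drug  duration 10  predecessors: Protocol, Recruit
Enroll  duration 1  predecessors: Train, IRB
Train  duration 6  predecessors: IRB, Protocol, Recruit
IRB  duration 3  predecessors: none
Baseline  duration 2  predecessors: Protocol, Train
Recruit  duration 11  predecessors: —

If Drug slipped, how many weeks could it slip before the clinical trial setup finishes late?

The longest chain is Protocol→Randomize→Database = 9+8+7 = 24; overall finish 24 weeks.
Longest path through Drug: 21 weeks (earliest finish 21, latest finish 24).
So Drug can slip 24 − 21 = 3 weeks.

3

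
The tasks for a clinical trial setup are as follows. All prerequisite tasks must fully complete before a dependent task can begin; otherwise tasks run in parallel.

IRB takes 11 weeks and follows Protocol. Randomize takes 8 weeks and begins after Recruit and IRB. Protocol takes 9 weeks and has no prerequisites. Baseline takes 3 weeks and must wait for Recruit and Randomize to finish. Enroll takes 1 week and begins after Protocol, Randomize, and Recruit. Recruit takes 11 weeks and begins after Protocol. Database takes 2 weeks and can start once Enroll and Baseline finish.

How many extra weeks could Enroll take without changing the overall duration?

2

Critical path: Protocol→IRB→Randomize→Baseline→Database = 9+11+8+3+2 = 33, so the finish is 33 weeks.
The longest chain containing Enroll totals 31 weeks.
Float = 33 − 31 = 2.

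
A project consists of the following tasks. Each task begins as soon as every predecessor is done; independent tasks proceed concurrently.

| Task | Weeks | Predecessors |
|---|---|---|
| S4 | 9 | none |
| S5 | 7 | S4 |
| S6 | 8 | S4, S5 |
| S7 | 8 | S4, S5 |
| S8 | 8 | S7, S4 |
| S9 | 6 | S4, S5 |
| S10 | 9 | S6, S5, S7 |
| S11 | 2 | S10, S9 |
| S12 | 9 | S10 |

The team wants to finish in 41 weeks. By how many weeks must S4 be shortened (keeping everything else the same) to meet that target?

1

Current finish: 42 weeks; target: 41.
S4 is on every critical path, so each week cut from S4 cuts the finish by one (this holds down to a finish of 34).
Need 42 − 41 = 1 week off S4 → S4 becomes 8 weeks, finish becomes 41.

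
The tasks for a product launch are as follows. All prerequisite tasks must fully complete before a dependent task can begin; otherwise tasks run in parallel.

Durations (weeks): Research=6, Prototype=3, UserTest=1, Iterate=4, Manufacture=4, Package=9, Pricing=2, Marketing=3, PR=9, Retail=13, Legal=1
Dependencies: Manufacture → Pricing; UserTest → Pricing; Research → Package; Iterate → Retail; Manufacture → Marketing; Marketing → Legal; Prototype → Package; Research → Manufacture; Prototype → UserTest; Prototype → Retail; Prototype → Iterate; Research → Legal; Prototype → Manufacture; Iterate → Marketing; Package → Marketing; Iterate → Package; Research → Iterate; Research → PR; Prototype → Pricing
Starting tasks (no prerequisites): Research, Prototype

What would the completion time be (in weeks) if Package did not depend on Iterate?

Original critical path: Research→Iterate→Package→Marketing→Legal = 6+4+9+3+1 = 23 ⇒ 23 weeks.
Without Iterate→Package, Package's earliest start moves from 10 to 6.
New critical path: Research→Iterate→Retail = 6+4+13 = 23 ⇒ 23 weeks.

23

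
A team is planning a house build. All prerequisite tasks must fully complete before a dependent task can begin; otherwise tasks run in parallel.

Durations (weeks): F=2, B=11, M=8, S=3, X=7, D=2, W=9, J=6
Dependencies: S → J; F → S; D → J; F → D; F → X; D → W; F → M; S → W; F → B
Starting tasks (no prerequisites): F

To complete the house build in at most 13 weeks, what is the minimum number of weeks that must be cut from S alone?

Current finish: 14 weeks; target: 13.
S is on every critical path, so each week cut from S cuts the finish by one (this holds down to a finish of 13).
Need 14 − 13 = 1 week off S → S becomes 2 weeks, finish becomes 13.

1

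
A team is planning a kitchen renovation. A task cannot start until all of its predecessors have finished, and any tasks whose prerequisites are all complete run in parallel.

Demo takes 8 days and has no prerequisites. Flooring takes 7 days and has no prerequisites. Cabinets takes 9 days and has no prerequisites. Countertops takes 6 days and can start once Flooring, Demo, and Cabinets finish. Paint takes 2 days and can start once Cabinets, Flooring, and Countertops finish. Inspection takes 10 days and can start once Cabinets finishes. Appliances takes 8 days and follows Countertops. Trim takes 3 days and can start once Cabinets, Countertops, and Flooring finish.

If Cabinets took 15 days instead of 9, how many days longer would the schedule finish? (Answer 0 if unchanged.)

Actual critical path: Cabinets→Countertops→Appliances = 9+6+8 = 23 ⇒ 23 days.
Cabinets lies on that path, so at 15 days the path becomes 29 days.
The critical path is still Cabinets→Countertops→Appliances; finish is now 29 days.
Change in finish: 29 − 23 = +6 days.

6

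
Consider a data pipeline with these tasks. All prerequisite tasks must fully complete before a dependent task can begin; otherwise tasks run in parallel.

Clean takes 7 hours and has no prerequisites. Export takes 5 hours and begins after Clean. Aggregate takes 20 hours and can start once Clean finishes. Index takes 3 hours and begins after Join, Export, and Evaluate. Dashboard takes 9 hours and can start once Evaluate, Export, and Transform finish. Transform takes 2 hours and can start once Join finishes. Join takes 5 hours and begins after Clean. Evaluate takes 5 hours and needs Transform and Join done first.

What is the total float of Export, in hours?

Critical path: Clean→Join→Transform→Evaluate→Dashboard = 7+5+2+5+9 = 28, so the finish is 28 hours.
The longest chain containing Export totals 21 hours.
Float = 28 − 21 = 7.

7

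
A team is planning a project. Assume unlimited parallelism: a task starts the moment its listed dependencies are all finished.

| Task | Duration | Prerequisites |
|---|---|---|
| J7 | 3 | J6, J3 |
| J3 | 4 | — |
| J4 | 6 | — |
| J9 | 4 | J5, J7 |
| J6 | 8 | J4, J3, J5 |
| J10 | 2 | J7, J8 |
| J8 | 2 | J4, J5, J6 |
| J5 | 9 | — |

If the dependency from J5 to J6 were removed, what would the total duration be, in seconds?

21

Before: longest chain J5→J6→J7→J9 = 9+8+3+4 = 24, finish 24.
Without J5→J6, J6's earliest start moves from 9 to 6.
New critical path: J4→J6→J7→J9 = 6+8+3+4 = 21 ⇒ 21 seconds.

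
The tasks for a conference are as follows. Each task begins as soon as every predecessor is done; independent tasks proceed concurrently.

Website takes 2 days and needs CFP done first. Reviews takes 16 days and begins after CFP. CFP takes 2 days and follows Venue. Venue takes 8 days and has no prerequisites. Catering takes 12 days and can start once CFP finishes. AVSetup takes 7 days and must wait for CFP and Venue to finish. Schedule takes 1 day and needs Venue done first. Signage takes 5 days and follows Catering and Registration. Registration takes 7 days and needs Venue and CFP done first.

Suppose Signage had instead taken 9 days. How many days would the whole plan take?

31

The binding path is Venue→CFP→Catering→Signage = 8+2+12+5 = 27; finish at 27 days.
Signage lies on that path, so at 9 days the path becomes 31 days.
The critical path is still Venue→CFP→Catering→Signage; finish is now 31 days.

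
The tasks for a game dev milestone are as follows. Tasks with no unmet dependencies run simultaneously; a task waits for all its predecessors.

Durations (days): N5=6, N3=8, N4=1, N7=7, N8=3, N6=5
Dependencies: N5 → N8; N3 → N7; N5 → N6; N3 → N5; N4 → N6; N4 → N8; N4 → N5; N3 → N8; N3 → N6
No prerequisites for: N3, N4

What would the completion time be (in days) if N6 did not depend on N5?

17

Original critical path: N3→N5→N6 = 8+6+5 = 19 ⇒ 19 days.
Without N5→N6, N6's earliest start moves from 14 to 8.
The longest chain is now N3→N5→N8 = 8+6+3 = 17, so the project takes 17 days.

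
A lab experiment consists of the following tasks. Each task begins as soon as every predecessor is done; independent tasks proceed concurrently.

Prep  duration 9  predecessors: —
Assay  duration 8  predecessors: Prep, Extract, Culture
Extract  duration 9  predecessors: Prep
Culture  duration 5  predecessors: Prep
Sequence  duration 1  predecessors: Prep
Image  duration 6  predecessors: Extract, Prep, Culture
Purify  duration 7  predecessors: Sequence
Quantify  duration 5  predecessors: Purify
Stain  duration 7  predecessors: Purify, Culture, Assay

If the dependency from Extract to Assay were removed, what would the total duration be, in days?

29

Before: longest chain Prep→Extract→Assay→Stain = 9+9+8+7 = 33, finish 33.
Without Extract→Assay, Assay's earliest start moves from 18 to 14.
After: Prep→Culture→Assay→Stain = 9+5+8+7 = 29 → 29 days.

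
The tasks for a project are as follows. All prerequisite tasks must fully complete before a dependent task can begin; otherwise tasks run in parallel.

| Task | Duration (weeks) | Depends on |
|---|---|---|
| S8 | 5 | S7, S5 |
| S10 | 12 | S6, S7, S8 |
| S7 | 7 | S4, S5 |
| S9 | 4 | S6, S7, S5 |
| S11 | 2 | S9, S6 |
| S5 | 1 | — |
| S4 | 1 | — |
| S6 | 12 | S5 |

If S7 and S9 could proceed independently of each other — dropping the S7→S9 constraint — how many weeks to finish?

25

With the dependency in place, S4→S7→S8→S10 = 1+7+5+12 = 25 sets the finish at 25 weeks.
Dropping S7→S9 doesn't change S9's earliest start (13); another predecessor still binds.
The longest chain is now S4→S7→S8→S10 = 1+7+5+12 = 25, so the project takes 25 weeks.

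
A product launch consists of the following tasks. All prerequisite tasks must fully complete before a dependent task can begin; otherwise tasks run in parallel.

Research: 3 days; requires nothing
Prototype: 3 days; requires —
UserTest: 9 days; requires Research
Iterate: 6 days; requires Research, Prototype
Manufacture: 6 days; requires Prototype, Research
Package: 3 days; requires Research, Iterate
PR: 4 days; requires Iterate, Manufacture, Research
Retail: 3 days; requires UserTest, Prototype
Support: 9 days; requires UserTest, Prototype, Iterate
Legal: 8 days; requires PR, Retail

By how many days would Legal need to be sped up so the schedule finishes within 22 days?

Current finish: 23 days; target: 22.
Legal is on every critical path, so each day cut from Legal cuts the finish by one (this holds down to a finish of 21).
Need 23 − 22 = 1 day off Legal → Legal becomes 7 days, finish becomes 22.

1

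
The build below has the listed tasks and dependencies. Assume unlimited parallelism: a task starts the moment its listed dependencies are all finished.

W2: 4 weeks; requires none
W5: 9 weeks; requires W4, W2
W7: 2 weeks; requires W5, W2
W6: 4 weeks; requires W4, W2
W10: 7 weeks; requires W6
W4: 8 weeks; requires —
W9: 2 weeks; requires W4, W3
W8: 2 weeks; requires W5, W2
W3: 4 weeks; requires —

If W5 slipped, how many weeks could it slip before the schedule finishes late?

The longest chain is W4→W5→W7 = 8+9+2 = 19; overall finish 19 weeks.
Longest path through W5: 19 weeks (earliest finish 17, latest finish 17).
So W5 can slip 17 − 17 = 0 weeks.

0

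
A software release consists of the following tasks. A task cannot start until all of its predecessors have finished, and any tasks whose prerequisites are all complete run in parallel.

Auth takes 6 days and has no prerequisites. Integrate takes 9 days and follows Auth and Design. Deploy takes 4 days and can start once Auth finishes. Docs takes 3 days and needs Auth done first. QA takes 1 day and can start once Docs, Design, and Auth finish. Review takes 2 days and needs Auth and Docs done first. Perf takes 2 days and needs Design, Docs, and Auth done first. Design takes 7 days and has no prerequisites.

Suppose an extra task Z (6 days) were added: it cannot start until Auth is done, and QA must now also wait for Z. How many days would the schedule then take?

16

Originally the schedule takes 16 days.
With Z inserted, QA now waits for max(Docs, Design, Auth, Z).
New critical path: Design→Integrate = 7+9 = 16 ⇒ 16 days.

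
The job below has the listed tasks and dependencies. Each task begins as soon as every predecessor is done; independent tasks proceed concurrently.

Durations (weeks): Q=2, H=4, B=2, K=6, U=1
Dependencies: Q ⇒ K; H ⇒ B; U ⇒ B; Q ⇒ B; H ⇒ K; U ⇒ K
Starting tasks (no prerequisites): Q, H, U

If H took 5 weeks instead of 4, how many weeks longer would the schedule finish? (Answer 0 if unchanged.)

1

Critical path before the change: H→K = 4+6 = 10 giving 10 weeks.
Since H is critical, the +1 change carries straight to that chain (now 11 weeks).
That remains the longest chain; total 11 weeks.
Change in finish: 11 − 10 = +1 weeks.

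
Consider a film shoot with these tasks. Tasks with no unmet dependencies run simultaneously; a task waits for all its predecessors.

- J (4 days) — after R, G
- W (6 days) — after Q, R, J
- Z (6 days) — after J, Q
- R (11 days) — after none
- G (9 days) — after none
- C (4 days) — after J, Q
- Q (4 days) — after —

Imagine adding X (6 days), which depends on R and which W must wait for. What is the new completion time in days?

23

Originally the schedule takes 21 days.
With X inserted, W now waits for max(Q, R, J, X).
New critical path: R→X→W = 11+6+6 = 23 ⇒ 23 days.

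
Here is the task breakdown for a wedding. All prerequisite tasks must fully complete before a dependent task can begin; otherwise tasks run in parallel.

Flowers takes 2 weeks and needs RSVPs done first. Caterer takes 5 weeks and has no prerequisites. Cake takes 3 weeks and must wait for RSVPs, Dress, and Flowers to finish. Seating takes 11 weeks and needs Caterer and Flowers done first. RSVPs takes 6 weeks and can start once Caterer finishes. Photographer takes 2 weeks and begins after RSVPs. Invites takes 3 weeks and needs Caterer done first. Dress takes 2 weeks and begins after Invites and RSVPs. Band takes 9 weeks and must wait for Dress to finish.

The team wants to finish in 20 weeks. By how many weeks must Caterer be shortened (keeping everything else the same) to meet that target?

Current finish: 24 weeks; target: 20.
Caterer is on every critical path, so each week cut from Caterer cuts the finish by one (this holds down to a finish of 20).
Need 24 − 20 = 4 weeks off Caterer → Caterer becomes 1 week, finish becomes 20.

4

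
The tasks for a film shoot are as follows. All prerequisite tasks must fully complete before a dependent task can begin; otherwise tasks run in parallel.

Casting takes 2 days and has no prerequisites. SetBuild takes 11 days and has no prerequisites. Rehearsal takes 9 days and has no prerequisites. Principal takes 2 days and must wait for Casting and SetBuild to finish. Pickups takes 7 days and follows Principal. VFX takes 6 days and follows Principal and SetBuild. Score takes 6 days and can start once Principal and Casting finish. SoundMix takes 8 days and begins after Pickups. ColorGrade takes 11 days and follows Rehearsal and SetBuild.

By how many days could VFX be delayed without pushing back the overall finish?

9

Critical path: SetBuild→Principal→Pickups→SoundMix = 11+2+7+8 = 28, so the finish is 28 days.
Longest path through VFX: 19 days (earliest finish 19, latest finish 28).
Slack of VFX = 22 − 13 = 9 days.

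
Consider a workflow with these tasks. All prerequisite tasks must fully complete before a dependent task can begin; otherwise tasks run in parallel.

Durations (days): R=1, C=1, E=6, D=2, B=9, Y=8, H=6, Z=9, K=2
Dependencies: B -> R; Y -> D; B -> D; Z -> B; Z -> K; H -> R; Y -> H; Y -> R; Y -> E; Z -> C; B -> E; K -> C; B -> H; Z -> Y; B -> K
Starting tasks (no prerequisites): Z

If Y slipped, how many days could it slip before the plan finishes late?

1

The longest chain is Z→B→H→R = 9+9+6+1 = 25; overall finish 25 days.
Longest path through Y: 24 days (earliest finish 17, latest finish 18).
So Y can slip 18 − 17 = 1 day.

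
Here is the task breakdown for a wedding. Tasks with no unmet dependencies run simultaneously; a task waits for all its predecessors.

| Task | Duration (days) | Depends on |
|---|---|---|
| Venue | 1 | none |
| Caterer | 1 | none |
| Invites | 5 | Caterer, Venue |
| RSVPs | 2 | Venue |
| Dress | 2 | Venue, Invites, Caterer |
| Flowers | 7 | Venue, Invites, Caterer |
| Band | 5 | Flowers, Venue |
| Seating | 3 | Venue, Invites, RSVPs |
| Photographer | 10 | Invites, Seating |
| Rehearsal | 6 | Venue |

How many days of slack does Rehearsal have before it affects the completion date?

The longest chain is Venue→Invites→Seating→Photographer = 1+5+3+10 = 19; overall finish 19 days.
The longest chain containing Rehearsal totals 7 days.
So Rehearsal can slip 19 − 7 = 12 days.

12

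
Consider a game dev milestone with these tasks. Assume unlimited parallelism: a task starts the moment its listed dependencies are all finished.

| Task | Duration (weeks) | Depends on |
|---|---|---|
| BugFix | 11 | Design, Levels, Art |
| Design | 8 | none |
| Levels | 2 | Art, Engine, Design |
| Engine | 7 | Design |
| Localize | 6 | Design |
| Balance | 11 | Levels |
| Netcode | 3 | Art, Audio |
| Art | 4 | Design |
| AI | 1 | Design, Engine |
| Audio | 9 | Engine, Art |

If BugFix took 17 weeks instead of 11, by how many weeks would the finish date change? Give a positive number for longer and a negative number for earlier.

6

The binding path is Design→Engine→Levels→BugFix = 8+7+2+11 = 28; finish at 28 weeks.
Since BugFix is critical, the +6 change carries straight to that chain (now 34 weeks).
No other chain overtakes it, so the finish is 34 weeks.
Change in finish: 34 − 28 = +6 weeks.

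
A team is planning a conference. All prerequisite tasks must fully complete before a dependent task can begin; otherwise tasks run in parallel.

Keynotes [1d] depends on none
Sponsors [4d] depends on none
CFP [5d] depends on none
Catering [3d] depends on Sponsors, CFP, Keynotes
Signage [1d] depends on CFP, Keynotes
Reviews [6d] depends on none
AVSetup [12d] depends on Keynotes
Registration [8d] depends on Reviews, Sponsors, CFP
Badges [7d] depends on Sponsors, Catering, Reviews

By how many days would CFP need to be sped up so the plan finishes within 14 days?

Current finish: 15 days; target: 14.
CFP is on every critical path, so each day cut from CFP cuts the finish by one (this holds down to a finish of 14).
Need 15 − 14 = 1 day off CFP → CFP becomes 4 days, finish becomes 14.

1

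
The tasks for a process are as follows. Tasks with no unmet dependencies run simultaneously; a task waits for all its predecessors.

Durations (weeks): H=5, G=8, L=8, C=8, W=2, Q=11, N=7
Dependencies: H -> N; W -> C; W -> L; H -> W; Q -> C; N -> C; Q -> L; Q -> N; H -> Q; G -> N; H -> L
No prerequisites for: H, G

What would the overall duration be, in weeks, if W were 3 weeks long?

31

Baseline: H→Q→N→C = 5+11+7+8 = 31 → 31 weeks.
W has 16 weeks of float (longest path through it is 15).
No other chain overtakes it, so the finish is 31 weeks.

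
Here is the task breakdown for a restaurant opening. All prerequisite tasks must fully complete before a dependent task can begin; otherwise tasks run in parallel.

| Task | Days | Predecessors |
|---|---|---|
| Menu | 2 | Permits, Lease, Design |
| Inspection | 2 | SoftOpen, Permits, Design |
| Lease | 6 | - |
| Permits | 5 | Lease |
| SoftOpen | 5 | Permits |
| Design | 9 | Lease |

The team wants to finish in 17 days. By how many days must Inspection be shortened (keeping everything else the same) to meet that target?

1

Current finish: 18 days; target: 17.
Inspection is on every critical path, so each day cut from Inspection cuts the finish by one (this holds down to a finish of 17).
Need 18 − 17 = 1 day off Inspection → Inspection becomes 1 day, finish becomes 17.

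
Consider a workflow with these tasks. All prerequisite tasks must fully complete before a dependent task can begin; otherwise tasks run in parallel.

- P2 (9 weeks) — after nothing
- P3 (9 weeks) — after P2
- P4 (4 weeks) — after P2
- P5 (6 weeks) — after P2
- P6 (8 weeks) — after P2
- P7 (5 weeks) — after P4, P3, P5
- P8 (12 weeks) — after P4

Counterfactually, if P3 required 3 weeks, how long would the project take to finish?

The binding path is P2→P4→P8 = 9+4+12 = 25; finish at 25 weeks.
P3 is off the critical path — its longest chain is 23 weeks, giving 2 of slack.
That remains the longest chain; total 25 weeks.

25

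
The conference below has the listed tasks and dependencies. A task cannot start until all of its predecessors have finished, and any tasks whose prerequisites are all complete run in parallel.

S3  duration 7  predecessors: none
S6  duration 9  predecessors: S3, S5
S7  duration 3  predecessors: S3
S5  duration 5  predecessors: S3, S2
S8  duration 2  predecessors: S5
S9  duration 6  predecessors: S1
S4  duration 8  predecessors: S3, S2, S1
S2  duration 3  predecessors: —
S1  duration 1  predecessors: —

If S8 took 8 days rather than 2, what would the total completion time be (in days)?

21

The binding path is S3→S5→S6 = 7+5+9 = 21; finish at 21 days.
The longest path through S8 is only 14 days, so S8 has float 7.
That remains the longest chain; total 21 days.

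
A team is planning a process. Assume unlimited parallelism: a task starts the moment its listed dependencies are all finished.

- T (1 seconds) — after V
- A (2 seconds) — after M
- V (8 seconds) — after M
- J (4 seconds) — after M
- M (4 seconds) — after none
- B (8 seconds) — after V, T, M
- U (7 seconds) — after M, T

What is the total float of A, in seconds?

Critical path: M→V→T→B = 4+8+1+8 = 21, so the finish is 21 seconds.
Longest path through A: 6 seconds (earliest finish 6, latest finish 21).
Slack of A = 19 − 4 = 15 seconds.

15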